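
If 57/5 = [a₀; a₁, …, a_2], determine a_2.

57 = 11·5 + 2, so a_0 = 11
5 = 2·2 + 1, so a_1 = 2
2 = 2·1 + 0, so a_2 = 2

2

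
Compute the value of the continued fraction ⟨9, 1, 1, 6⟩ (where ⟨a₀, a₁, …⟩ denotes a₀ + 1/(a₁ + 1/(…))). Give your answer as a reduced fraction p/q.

124/13

a_0 = 9: 9/1
a_1 = 1: 10/1
a_2 = 1: 19/2
a_3 = 6: 124/13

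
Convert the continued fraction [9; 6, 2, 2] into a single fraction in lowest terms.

293/32

a_0 = 9: 9/1
a_1 = 6: 55/6
a_2 = 2: 119/13
a_3 = 2: 293/32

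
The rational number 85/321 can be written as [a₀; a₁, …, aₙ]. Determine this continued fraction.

⌊85/321⌋ = 0, remainder 85
⌊321/85⌋ = 3, remainder 66
⌊85/66⌋ = 1, remainder 19
⌊66/19⌋ = 3, remainder 9
⌊19/9⌋ = 2, remainder 1
⌊9/1⌋ = 9, remainder 0

[0; 3, 1, 3, 2, 9]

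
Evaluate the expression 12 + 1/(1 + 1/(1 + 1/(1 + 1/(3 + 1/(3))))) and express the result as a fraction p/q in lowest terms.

455/36

Start with 3.
3 + 1/(3/1) = 3 + 1/3 = 10/3
1 + 1/(10/3) = 1 + 3/10 = 13/10
1 + 1/(13/10) = 1 + 10/13 = 23/13
1 + 1/(23/13) = 1 + 13/23 = 36/23
12 + 1/(36/23) = 12 + 23/36 = 455/36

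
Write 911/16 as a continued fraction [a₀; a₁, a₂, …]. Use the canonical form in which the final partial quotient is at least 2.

[56; 1, 15]

911 ÷ 16 → quotient 56, remainder 15
16 ÷ 15 → quotient 1, remainder 1
15 ÷ 1 → quotient 15, remainder 0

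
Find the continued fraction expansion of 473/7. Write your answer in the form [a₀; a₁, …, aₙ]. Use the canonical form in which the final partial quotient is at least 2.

Run the Euclidean algorithm, recording each quotient:
⌊473/7⌋ = 67, remainder 4
⌊7/4⌋ = 1, remainder 3
⌊4/3⌋ = 1, remainder 1
⌊3/1⌋ = 3, remainder 0

[67; 1, 1, 3]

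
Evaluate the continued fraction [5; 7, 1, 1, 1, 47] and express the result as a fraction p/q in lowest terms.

a_0 = 5: 5/1
a_1 = 7: 36/7
a_2 = 1: 41/8
a_3 = 1: 77/15
a_4 = 1: 118/23
a_5 = 47: 5623/1096

5623/1096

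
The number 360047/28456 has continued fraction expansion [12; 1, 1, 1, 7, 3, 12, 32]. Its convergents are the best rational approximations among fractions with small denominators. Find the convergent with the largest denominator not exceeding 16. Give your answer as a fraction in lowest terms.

38/3

a_0 = 12: 12/1  (≤ bound)
a_1 = 1: 13/1  (≤ bound)
a_2 = 1: 25/2  (≤ bound)
a_3 = 1: 38/3  (≤ bound)
a_4 = 7: 291/23  (> 16, stop)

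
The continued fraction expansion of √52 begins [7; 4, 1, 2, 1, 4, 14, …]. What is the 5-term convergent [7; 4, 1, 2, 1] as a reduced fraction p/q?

Start with 1.
2 + 1/(1/1) = 2 + 1/1 = 3/1
1 + 1/(3/1) = 1 + 1/3 = 4/3
4 + 1/(4/3) = 4 + 3/4 = 19/4
7 + 1/(19/4) = 7 + 4/19 = 137/19

137/19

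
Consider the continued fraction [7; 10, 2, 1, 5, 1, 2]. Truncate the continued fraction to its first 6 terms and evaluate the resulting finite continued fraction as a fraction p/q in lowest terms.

a_0 = 7: 7/1
a_1 = 10: 71/10
a_2 = 2: 149/21
a_3 = 1: 220/31
a_4 = 5: 1249/176
a_5 = 1: 1469/207

1469/207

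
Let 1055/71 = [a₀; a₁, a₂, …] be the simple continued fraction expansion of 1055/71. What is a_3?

10

1055 ÷ 71 → quotient 14, remainder 61
71 ÷ 61 → quotient 1, remainder 10
61 ÷ 10 → quotient 6, remainder 1
10 ÷ 1 → quotient 10, remainder 0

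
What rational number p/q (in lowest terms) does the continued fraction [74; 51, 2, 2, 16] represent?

Start with 16.
2 + 1/(16/1) = 2 + 1/16 = 33/16
2 + 1/(33/16) = 2 + 16/33 = 82/33
51 + 1/(82/33) = 51 + 33/82 = 4215/82
74 + 1/(4215/82) = 74 + 82/4215 = 311992/4215

311992/4215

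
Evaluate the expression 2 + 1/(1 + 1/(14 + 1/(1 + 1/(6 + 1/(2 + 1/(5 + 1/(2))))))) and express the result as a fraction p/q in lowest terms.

a_0 = 2: 2/1
a_1 = 1: 3/1
a_2 = 14: 44/15
a_3 = 1: 47/16
a_4 = 6: 326/111
a_5 = 2: 699/238
a_6 = 5: 3821/1301
a_7 = 2: 8341/2840

8341/2840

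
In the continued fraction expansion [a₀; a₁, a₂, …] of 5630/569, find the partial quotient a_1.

1

Apply division with remainder until the remainder is 0:
5630 ÷ 569 → quotient 9, remainder 509
569 ÷ 509 → quotient 1, remainder 60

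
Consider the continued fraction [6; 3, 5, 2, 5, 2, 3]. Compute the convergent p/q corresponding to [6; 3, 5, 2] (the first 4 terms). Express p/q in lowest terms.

Collapse the nested fraction from the inside out:
Start with 2.
5 + 1/(2/1) = 5 + 1/2 = 11/2
3 + 1/(11/2) = 3 + 2/11 = 35/11
6 + 1/(35/11) = 6 + 11/35 = 221/35

221/35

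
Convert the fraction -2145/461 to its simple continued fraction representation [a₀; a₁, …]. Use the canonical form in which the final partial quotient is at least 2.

Run the Euclidean algorithm, recording each quotient:
⌊-2145/461⌋ = -5, remainder 160
⌊461/160⌋ = 2, remainder 141
⌊160/141⌋ = 1, remainder 19
⌊141/19⌋ = 7, remainder 8
⌊19/8⌋ = 2, remainder 3
⌊8/3⌋ = 2, remainder 2
⌊3/2⌋ = 1, remainder 1
⌊2/1⌋ = 2, remainder 0

[-5; 2, 1, 7, 2, 2, 1, 2]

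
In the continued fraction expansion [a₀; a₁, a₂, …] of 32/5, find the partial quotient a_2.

⌊32/5⌋ = 6, remainder 2
⌊5/2⌋ = 2, remainder 1
⌊2/1⌋ = 2, remainder 0

2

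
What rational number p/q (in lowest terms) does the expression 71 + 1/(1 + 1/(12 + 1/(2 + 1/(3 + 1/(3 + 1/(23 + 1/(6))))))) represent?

a_0 = 71: 71/1
a_1 = 1: 72/1
a_2 = 12: 935/13
a_3 = 2: 1942/27
a_4 = 3: 6761/94
a_5 = 3: 22225/309
a_6 = 23: 517936/7201
a_7 = 6: 3129841/43515

3129841/43515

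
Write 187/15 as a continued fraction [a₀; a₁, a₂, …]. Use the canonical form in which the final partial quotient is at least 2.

Apply division with remainder until the remainder is 0:
187 = 12·15 + 7, so a_0 = 12
15 = 2·7 + 1, so a_1 = 2
7 = 7·1 + 0, so a_2 = 7

[12; 2, 7]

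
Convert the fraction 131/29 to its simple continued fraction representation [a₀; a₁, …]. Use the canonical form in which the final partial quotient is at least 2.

Apply division with remainder until the remainder is 0:
⌊131/29⌋ = 4, remainder 15
⌊29/15⌋ = 1, remainder 14
⌊15/14⌋ = 1, remainder 1
⌊14/1⌋ = 14, remainder 0

[4; 1, 1, 14]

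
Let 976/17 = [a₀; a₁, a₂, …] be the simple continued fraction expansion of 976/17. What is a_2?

2

976 ÷ 17 → quotient 57, remainder 7
17 ÷ 7 → quotient 2, remainder 3
7 ÷ 3 → quotient 2, remainder 1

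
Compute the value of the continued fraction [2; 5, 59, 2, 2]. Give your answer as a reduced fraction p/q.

Collapse the nested fraction from the inside out:
Start with 2.
2 + 1/(2/1) = 2 + 1/2 = 5/2
59 + 1/(5/2) = 59 + 2/5 = 297/5
5 + 1/(297/5) = 5 + 5/297 = 1490/297
2 + 1/(1490/297) = 2 + 297/1490 = 3277/1490

3277/1490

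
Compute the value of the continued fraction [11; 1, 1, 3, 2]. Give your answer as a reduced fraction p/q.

Work from the innermost term outward:
Start with 2.
3 + 1/(2/1) = 3 + 1/2 = 7/2
1 + 1/(7/2) = 1 + 2/7 = 9/7
1 + 1/(9/7) = 1 + 7/9 = 16/9
11 + 1/(16/9) = 11 + 9/16 = 185/16

185/16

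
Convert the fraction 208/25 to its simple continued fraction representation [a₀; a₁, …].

[8; 3, 8]

Run the Euclidean algorithm, recording each quotient:
⌊208/25⌋ = 8, remainder 8
⌊25/8⌋ = 3, remainder 1
⌊8/1⌋ = 8, remainder 0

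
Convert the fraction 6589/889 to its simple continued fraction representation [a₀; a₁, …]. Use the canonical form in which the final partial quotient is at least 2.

⌊6589/889⌋ = 7, remainder 366
⌊889/366⌋ = 2, remainder 157
⌊366/157⌋ = 2, remainder 52
⌊157/52⌋ = 3, remainder 1
⌊52/1⌋ = 52, remainder 0

[7; 2, 2, 3, 52]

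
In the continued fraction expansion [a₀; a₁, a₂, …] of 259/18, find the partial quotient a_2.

259 ÷ 18 → quotient 14, remainder 7
18 ÷ 7 → quotient 2, remainder 4
7 ÷ 4 → quotient 1, remainder 3

1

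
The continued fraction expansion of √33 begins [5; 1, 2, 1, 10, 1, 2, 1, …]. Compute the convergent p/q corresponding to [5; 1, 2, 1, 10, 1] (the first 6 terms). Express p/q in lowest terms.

270/47

Use the convergent recurrence hₖ = aₖ·hₖ₋₁ + hₖ₋₂ (and likewise for the denominators kₖ):
a_0 = 5: 5/1
a_1 = 1: 6/1
a_2 = 2: 17/3
a_3 = 1: 23/4
a_4 = 10: 247/43
a_5 = 1: 270/47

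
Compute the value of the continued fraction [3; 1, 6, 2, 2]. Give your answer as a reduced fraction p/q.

143/37

Starting at the tail and folding back:
Start with 2.
2 + 1/(2/1) = 2 + 1/2 = 5/2
6 + 1/(5/2) = 6 + 2/5 = 32/5
1 + 1/(32/5) = 1 + 5/32 = 37/32
3 + 1/(37/32) = 3 + 32/37 = 143/37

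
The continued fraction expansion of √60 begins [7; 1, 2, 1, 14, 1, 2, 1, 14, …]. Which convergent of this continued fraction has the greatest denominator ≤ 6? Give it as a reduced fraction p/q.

31/4

a_0 = 7: 7/1  (≤ bound)
a_1 = 1: 8/1  (≤ bound)
a_2 = 2: 23/3  (≤ bound)
a_3 = 1: 31/4  (≤ bound)
a_4 = 14: 457/59  (> 6, stop)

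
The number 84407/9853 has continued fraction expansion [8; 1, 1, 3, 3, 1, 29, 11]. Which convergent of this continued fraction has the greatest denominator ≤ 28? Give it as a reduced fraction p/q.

197/23

List convergents until the denominator exceeds the bound:
a_0 = 8: 8/1  (≤ bound)
a_1 = 1: 9/1  (≤ bound)
a_2 = 1: 17/2  (≤ bound)
a_3 = 3: 60/7  (≤ bound)
a_4 = 3: 197/23  (≤ bound)
a_5 = 1: 257/30  (> 28, stop)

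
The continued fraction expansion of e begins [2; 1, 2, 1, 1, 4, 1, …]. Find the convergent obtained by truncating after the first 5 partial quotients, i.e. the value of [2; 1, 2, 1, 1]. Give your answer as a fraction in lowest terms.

Start with 1.
1 + 1/(1/1) = 1 + 1/1 = 2/1
2 + 1/(2/1) = 2 + 1/2 = 5/2
1 + 1/(5/2) = 1 + 2/5 = 7/5
2 + 1/(7/5) = 2 + 5/7 = 19/7

19/7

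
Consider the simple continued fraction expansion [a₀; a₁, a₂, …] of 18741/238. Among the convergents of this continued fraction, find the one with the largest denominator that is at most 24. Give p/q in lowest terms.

315/4

List convergents until the denominator exceeds the bound:
a_0 = 78: 78/1  (≤ bound)
a_1 = 1: 79/1  (≤ bound)
a_2 = 2: 236/3  (≤ bound)
a_3 = 1: 315/4  (≤ bound)
a_4 = 9: 3071/39  (> 24, stop)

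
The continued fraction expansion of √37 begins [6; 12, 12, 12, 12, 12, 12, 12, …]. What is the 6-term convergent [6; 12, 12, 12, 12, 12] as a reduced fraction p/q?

1555849/255780

Starting at the tail and folding back:
Start with 12.
12 + 1/(12/1) = 12 + 1/12 = 145/12
12 + 1/(145/12) = 12 + 12/145 = 1752/145
12 + 1/(1752/145) = 12 + 145/1752 = 21169/1752
12 + 1/(21169/1752) = 12 + 1752/21169 = 255780/21169
6 + 1/(255780/21169) = 6 + 21169/255780 = 1555849/255780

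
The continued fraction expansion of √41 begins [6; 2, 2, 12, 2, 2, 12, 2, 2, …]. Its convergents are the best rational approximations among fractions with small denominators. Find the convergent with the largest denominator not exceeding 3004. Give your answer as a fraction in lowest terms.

List convergents until the denominator exceeds the bound:
a_0 = 6: 6/1  (≤ bound)
a_1 = 2: 13/2  (≤ bound)
a_2 = 2: 32/5  (≤ bound)
a_3 = 12: 397/62  (≤ bound)
a_4 = 2: 826/129  (≤ bound)
a_5 = 2: 2049/320  (≤ bound)
a_6 = 12: 25414/3969  (> 3004, stop)

2049/320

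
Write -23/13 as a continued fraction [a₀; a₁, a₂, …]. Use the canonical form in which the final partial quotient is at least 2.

[-2; 4, 3]

Run the Euclidean algorithm, recording each quotient:
⌊-23/13⌋ = -2, remainder 3
⌊13/3⌋ = 4, remainder 1
⌊3/1⌋ = 3, remainder 0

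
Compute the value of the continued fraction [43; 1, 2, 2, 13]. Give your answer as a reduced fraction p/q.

Use the convergent recurrence hₖ = aₖ·hₖ₋₁ + hₖ₋₂ (and likewise for the denominators kₖ):
a_0 = 43: 43/1
a_1 = 1: 44/1
a_2 = 2: 131/3
a_3 = 2: 306/7
a_4 = 13: 4109/94

4109/94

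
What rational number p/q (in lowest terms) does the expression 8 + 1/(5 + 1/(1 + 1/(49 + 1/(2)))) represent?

4933/604

Build up convergents one term at a time:
a_0 = 8: 8/1
a_1 = 5: 41/5
a_2 = 1: 49/6
a_3 = 49: 2442/299
a_4 = 2: 4933/604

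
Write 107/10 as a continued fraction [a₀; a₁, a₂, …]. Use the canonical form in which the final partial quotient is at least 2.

107 = 10·10 + 7, so a_0 = 10
10 = 1·7 + 3, so a_1 = 1
7 = 2·3 + 1, so a_2 = 2
3 = 3·1 + 0, so a_3 = 3

[10; 1, 2, 3]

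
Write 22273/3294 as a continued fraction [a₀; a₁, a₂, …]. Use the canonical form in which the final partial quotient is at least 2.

[6; 1, 3, 5, 10, 3, 1, 3]

Run the Euclidean algorithm, recording each quotient:
⌊22273/3294⌋ = 6, remainder 2509
⌊3294/2509⌋ = 1, remainder 785
⌊2509/785⌋ = 3, remainder 154
⌊785/154⌋ = 5, remainder 15
⌊154/15⌋ = 10, remainder 4
⌊15/4⌋ = 3, remainder 3
⌊4/3⌋ = 1, remainder 1
⌊3/1⌋ = 3, remainder 0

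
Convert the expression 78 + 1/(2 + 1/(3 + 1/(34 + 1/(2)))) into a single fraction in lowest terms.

Start with 2.
34 + 1/(2/1) = 34 + 1/2 = 69/2
3 + 1/(69/2) = 3 + 2/69 = 209/69
2 + 1/(209/69) = 2 + 69/209 = 487/209
78 + 1/(487/209) = 78 + 209/487 = 38195/487

38195/487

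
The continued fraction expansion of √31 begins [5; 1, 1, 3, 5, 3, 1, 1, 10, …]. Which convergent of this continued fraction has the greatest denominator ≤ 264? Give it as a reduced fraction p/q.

863/155

List convergents until the denominator exceeds the bound:
a_0 = 5: 5/1  (≤ bound)
a_1 = 1: 6/1  (≤ bound)
a_2 = 1: 11/2  (≤ bound)
a_3 = 3: 39/7  (≤ bound)
a_4 = 5: 206/37  (≤ bound)
a_5 = 3: 657/118  (≤ bound)
a_6 = 1: 863/155  (≤ bound)
a_7 = 1: 1520/273  (> 264, stop)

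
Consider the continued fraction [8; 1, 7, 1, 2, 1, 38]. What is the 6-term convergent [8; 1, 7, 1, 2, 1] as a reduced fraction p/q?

311/35

a_0 = 8: 8/1
a_1 = 1: 9/1
a_2 = 7: 71/8
a_3 = 1: 80/9
a_4 = 2: 231/26
a_5 = 1: 311/35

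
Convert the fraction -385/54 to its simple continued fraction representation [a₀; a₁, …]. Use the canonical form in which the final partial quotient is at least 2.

[-8; 1, 6, 1, 2, 2]

⌊-385/54⌋ = -8, remainder 47
⌊54/47⌋ = 1, remainder 7
⌊47/7⌋ = 6, remainder 5
⌊7/5⌋ = 1, remainder 2
⌊5/2⌋ = 2, remainder 1
⌊2/1⌋ = 2, remainder 0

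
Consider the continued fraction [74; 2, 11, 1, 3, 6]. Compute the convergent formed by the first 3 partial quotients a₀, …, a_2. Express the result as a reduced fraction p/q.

Compute successive convergents:
a_0 = 74: 74/1
a_1 = 2: 149/2
a_2 = 11: 1713/23

1713/23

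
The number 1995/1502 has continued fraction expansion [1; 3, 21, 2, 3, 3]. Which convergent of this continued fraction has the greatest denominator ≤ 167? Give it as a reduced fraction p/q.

174/131

a_0 = 1: 1/1  (≤ bound)
a_1 = 3: 4/3  (≤ bound)
a_2 = 21: 85/64  (≤ bound)
a_3 = 2: 174/131  (≤ bound)
a_4 = 3: 607/457  (> 167, stop)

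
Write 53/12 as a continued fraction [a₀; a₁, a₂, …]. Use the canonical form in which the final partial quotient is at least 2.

53 ÷ 12 → quotient 4, remainder 5
12 ÷ 5 → quotient 2, remainder 2
5 ÷ 2 → quotient 2, remainder 1
2 ÷ 1 → quotient 2, remainder 0

[4; 2, 2, 2]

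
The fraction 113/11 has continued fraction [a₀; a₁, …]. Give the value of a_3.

2

⌊113/11⌋ = 10, remainder 3
⌊11/3⌋ = 3, remainder 2
⌊3/2⌋ = 1, remainder 1
⌊2/1⌋ = 2, remainder 0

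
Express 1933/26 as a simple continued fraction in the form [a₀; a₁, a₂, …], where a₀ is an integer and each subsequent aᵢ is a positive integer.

⌊1933/26⌋ = 74, remainder 9
⌊26/9⌋ = 2, remainder 8
⌊9/8⌋ = 1, remainder 1
⌊8/1⌋ = 8, remainder 0

[74; 2, 1, 8]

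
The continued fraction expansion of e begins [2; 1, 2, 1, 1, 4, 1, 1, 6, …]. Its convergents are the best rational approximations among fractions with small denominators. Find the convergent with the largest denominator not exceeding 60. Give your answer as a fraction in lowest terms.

106/39

a_0 = 2: 2/1  (≤ bound)
a_1 = 1: 3/1  (≤ bound)
a_2 = 2: 8/3  (≤ bound)
a_3 = 1: 11/4  (≤ bound)
a_4 = 1: 19/7  (≤ bound)
a_5 = 4: 87/32  (≤ bound)
a_6 = 1: 106/39  (≤ bound)
a_7 = 1: 193/71  (> 60, stop)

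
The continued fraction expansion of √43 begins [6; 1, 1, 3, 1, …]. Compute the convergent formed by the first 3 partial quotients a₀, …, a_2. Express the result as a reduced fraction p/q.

13/2

Starting at the tail and folding back:
Start with 1.
1 + 1/(1/1) = 1 + 1/1 = 2/1
6 + 1/(2/1) = 6 + 1/2 = 13/2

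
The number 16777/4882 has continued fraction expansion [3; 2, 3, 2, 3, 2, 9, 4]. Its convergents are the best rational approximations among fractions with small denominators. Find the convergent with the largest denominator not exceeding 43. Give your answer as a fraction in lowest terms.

55/16

List convergents until the denominator exceeds the bound:
a_0 = 3: 3/1  (≤ bound)
a_1 = 2: 7/2  (≤ bound)
a_2 = 3: 24/7  (≤ bound)
a_3 = 2: 55/16  (≤ bound)
a_4 = 3: 189/55  (> 43, stop)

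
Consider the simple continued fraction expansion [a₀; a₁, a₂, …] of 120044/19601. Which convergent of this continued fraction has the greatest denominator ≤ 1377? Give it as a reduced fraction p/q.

List convergents until the denominator exceeds the bound:
a_0 = 6: 6/1  (≤ bound)
a_1 = 8: 49/8  (≤ bound)
a_2 = 25: 1231/201  (≤ bound)
a_3 = 7: 8666/1415  (> 1377, stop)

1231/201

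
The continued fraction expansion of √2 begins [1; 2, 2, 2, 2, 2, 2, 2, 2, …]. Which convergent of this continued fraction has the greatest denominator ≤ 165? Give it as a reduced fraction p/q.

99/70

a_0 = 1: 1/1  (≤ bound)
a_1 = 2: 3/2  (≤ bound)
a_2 = 2: 7/5  (≤ bound)
a_3 = 2: 17/12  (≤ bound)
a_4 = 2: 41/29  (≤ bound)
a_5 = 2: 99/70  (≤ bound)
a_6 = 2: 239/169  (> 165, stop)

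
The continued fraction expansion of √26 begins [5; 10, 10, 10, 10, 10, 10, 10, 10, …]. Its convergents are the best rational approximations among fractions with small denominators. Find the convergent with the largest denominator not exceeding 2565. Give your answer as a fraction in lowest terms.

a_0 = 5: 5/1  (≤ bound)
a_1 = 10: 51/10  (≤ bound)
a_2 = 10: 515/101  (≤ bound)
a_3 = 10: 5201/1020  (≤ bound)
a_4 = 10: 52525/10301  (> 2565, stop)

5201/1020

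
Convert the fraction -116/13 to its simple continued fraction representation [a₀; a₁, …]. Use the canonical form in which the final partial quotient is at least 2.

[-9; 13]

Apply division with remainder until the remainder is 0:
⌊-116/13⌋ = -9, remainder 1
⌊13/1⌋ = 13, remainder 0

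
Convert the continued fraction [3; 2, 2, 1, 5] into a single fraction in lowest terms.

a_0 = 3: 3/1
a_1 = 2: 7/2
a_2 = 2: 17/5
a_3 = 1: 24/7
a_4 = 5: 137/40

137/40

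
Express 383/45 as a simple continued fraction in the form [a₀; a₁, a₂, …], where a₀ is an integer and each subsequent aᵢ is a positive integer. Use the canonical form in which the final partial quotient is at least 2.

⌊383/45⌋ = 8, remainder 23
⌊45/23⌋ = 1, remainder 22
⌊23/22⌋ = 1, remainder 1
⌊22/1⌋ = 22, remainder 0

[8; 1, 1, 22]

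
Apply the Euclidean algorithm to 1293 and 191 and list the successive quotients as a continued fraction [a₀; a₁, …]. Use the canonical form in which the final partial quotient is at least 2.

Repeatedly divide and take the remainder:
1293 ÷ 191 → quotient 6, remainder 147
191 ÷ 147 → quotient 1, remainder 44
147 ÷ 44 → quotient 3, remainder 15
44 ÷ 15 → quotient 2, remainder 14
15 ÷ 14 → quotient 1, remainder 1
14 ÷ 1 → quotient 14, remainder 0

[6; 1, 3, 2, 1, 14]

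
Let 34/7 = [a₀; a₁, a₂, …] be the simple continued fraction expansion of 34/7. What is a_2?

34 ÷ 7 → quotient 4, remainder 6
7 ÷ 6 → quotient 1, remainder 1
6 ÷ 1 → quotient 6, remainder 0

6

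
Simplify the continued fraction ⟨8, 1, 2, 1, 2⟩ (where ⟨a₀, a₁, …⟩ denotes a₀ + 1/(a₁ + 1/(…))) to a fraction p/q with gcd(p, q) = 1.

96/11

a_0 = 8: 8/1
a_1 = 1: 9/1
a_2 = 2: 26/3
a_3 = 1: 35/4
a_4 = 2: 96/11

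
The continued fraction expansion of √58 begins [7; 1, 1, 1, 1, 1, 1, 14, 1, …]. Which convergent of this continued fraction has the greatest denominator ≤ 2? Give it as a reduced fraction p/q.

15/2

a_0 = 7: 7/1  (≤ bound)
a_1 = 1: 8/1  (≤ bound)
a_2 = 1: 15/2  (≤ bound)
a_3 = 1: 23/3  (> 2, stop)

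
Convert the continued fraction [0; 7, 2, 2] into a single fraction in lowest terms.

5/37

Compute successive convergents:
a_0 = 0: 0/1
a_1 = 7: 1/7
a_2 = 2: 2/15
a_3 = 2: 5/37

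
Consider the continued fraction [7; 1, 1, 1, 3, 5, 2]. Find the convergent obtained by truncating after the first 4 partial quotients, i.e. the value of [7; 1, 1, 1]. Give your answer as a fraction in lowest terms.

Start with 1.
1 + 1/(1/1) = 1 + 1/1 = 2/1
1 + 1/(2/1) = 1 + 1/2 = 3/2
7 + 1/(3/2) = 7 + 2/3 = 23/3

23/3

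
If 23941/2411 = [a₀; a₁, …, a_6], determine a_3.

23941 ÷ 2411 → quotient 9, remainder 2242
2411 ÷ 2242 → quotient 1, remainder 169
2242 ÷ 169 → quotient 13, remainder 45
169 ÷ 45 → quotient 3, remainder 34

3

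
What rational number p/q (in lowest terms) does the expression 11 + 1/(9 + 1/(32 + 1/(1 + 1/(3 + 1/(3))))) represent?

Start with 3.
3 + 1/(3/1) = 3 + 1/3 = 10/3
1 + 1/(10/3) = 1 + 3/10 = 13/10
32 + 1/(13/10) = 32 + 10/13 = 426/13
9 + 1/(426/13) = 9 + 13/426 = 3847/426
11 + 1/(3847/426) = 11 + 426/3847 = 42743/3847

42743/3847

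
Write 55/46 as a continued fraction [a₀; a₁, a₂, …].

[1; 5, 9]

Run the Euclidean algorithm, recording each quotient:
⌊55/46⌋ = 1, remainder 9
⌊46/9⌋ = 5, remainder 1
⌊9/1⌋ = 9, remainder 0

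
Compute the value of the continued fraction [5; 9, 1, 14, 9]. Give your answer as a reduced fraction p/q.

a_0 = 5: 5/1
a_1 = 9: 46/9
a_2 = 1: 51/10
a_3 = 14: 760/149
a_4 = 9: 6891/1351

6891/1351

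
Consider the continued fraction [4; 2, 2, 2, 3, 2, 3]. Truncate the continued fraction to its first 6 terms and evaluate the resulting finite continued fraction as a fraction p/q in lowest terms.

Use the convergent recurrence hₖ = aₖ·hₖ₋₁ + hₖ₋₂ (and likewise for the denominators kₖ):
a_0 = 4: 4/1
a_1 = 2: 9/2
a_2 = 2: 22/5
a_3 = 2: 53/12
a_4 = 3: 181/41
a_5 = 2: 415/94

415/94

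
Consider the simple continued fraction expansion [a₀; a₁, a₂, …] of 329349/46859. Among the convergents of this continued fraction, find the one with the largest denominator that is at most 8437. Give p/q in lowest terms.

6656/947

a_0 = 7: 7/1  (≤ bound)
a_1 = 35: 246/35  (≤ bound)
a_2 = 13: 3205/456  (≤ bound)
a_3 = 2: 6656/947  (≤ bound)
a_4 = 49: 329349/46859  (> 8437, stop)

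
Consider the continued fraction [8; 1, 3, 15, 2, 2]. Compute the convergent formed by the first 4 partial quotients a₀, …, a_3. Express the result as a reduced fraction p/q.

534/61

a_0 = 8: 8/1
a_1 = 1: 9/1
a_2 = 3: 35/4
a_3 = 15: 534/61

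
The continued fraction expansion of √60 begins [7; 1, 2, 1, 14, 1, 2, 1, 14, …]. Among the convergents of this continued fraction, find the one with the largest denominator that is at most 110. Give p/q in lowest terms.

488/63

List convergents until the denominator exceeds the bound:
a_0 = 7: 7/1  (≤ bound)
a_1 = 1: 8/1  (≤ bound)
a_2 = 2: 23/3  (≤ bound)
a_3 = 1: 31/4  (≤ bound)
a_4 = 14: 457/59  (≤ bound)
a_5 = 1: 488/63  (≤ bound)
a_6 = 2: 1433/185  (> 110, stop)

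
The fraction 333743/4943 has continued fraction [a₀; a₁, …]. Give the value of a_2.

333743 = 67·4943 + 2562, so a_0 = 67
4943 = 1·2562 + 2381, so a_1 = 1
2562 = 1·2381 + 181, so a_2 = 1

1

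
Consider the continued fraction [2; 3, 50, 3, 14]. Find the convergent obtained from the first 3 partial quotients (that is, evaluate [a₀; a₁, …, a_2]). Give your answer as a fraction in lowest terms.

a_0 = 2: 2/1
a_1 = 3: 7/3
a_2 = 50: 352/151

352/151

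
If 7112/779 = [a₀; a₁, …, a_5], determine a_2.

1

7112 = 9·779 + 101, so a_0 = 9
779 = 7·101 + 72, so a_1 = 7
101 = 1·72 + 29, so a_2 = 1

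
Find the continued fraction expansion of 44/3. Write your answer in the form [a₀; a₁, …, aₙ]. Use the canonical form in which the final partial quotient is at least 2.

⌊44/3⌋ = 14, remainder 2
⌊3/2⌋ = 1, remainder 1
⌊2/1⌋ = 2, remainder 0

[14; 1, 2]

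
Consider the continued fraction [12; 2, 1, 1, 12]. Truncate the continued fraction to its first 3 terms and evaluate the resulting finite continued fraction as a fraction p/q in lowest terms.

a_0 = 12: 12/1
a_1 = 2: 25/2
a_2 = 1: 37/3

37/3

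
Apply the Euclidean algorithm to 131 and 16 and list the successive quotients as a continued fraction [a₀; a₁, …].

131 = 8·16 + 3, so a_0 = 8
16 = 5·3 + 1, so a_1 = 5
3 = 3·1 + 0, so a_2 = 3

[8; 5, 3]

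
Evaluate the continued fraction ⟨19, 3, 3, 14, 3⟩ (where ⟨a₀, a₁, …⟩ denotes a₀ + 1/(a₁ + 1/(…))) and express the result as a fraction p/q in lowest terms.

8473/439

Start with 3.
14 + 1/(3/1) = 14 + 1/3 = 43/3
3 + 1/(43/3) = 3 + 3/43 = 132/43
3 + 1/(132/43) = 3 + 43/132 = 439/132
19 + 1/(439/132) = 19 + 132/439 = 8473/439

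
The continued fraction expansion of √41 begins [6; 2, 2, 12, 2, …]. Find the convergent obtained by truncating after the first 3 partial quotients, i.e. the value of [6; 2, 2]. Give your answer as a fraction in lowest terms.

32/5

a_0 = 6: 6/1
a_1 = 2: 13/2
a_2 = 2: 32/5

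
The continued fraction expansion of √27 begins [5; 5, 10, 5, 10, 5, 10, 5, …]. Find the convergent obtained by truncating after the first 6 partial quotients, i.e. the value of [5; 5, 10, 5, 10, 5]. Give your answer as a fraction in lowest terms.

Start with 5.
10 + 1/(5/1) = 10 + 1/5 = 51/5
5 + 1/(51/5) = 5 + 5/51 = 260/51
10 + 1/(260/51) = 10 + 51/260 = 2651/260
5 + 1/(2651/260) = 5 + 260/2651 = 13515/2651
5 + 1/(13515/2651) = 5 + 2651/13515 = 70226/13515

70226/13515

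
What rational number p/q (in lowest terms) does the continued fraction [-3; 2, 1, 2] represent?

-21/8

Start with 2.
1 + 1/(2/1) = 1 + 1/2 = 3/2
2 + 1/(3/2) = 2 + 2/3 = 8/3
-3 + 1/(8/3) = -3 + 3/8 = -21/8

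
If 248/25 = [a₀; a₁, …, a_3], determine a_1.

1

248 = 9·25 + 23, so a_0 = 9
25 = 1·23 + 2, so a_1 = 1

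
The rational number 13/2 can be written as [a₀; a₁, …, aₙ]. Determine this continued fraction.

[6; 2]

13 = 6·2 + 1, so a_0 = 6
2 = 2·1 + 0, so a_1 = 2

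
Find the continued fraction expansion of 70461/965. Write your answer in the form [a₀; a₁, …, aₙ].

Run the Euclidean algorithm, recording each quotient:
70461 = 73·965 + 16, so a_0 = 73
965 = 60·16 + 5, so a_1 = 60
16 = 3·5 + 1, so a_2 = 3
5 = 5·1 + 0, so a_3 = 5

[73; 60, 3, 5]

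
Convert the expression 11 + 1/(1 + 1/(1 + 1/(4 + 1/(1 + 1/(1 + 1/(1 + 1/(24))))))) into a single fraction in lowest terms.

8823/764

Start with 24.
1 + 1/(24/1) = 1 + 1/24 = 25/24
1 + 1/(25/24) = 1 + 24/25 = 49/25
1 + 1/(49/25) = 1 + 25/49 = 74/49
4 + 1/(74/49) = 4 + 49/74 = 345/74
1 + 1/(345/74) = 1 + 74/345 = 419/345
1 + 1/(419/345) = 1 + 345/419 = 764/419
11 + 1/(764/419) = 11 + 419/764 = 8823/764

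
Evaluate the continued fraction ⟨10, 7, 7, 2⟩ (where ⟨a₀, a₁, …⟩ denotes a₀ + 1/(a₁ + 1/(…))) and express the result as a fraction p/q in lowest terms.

a_0 = 10: 10/1
a_1 = 7: 71/7
a_2 = 7: 507/50
a_3 = 2: 1085/107

1085/107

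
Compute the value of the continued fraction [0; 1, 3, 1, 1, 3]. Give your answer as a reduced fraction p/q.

25/32

Use the convergent recurrence hₖ = aₖ·hₖ₋₁ + hₖ₋₂ (and likewise for the denominators kₖ):
a_0 = 0: 0/1
a_1 = 1: 1/1
a_2 = 3: 3/4
a_3 = 1: 4/5
a_4 = 1: 7/9
a_5 = 3: 25/32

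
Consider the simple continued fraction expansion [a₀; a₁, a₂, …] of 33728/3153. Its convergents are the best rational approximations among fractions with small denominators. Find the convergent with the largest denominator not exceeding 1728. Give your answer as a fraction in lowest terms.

List convergents until the denominator exceeds the bound:
a_0 = 10: 10/1  (≤ bound)
a_1 = 1: 11/1  (≤ bound)
a_2 = 2: 32/3  (≤ bound)
a_3 = 3: 107/10  (≤ bound)
a_4 = 3: 353/33  (≤ bound)
a_5 = 6: 2225/208  (≤ bound)
a_6 = 15: 33728/3153  (> 1728, stop)

2225/208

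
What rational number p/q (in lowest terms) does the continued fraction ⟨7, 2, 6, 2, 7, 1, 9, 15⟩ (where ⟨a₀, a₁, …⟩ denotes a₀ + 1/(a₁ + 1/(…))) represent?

263984/35367

Start with 15.
9 + 1/(15/1) = 9 + 1/15 = 136/15
1 + 1/(136/15) = 1 + 15/136 = 151/136
7 + 1/(151/136) = 7 + 136/151 = 1193/151
2 + 1/(1193/151) = 2 + 151/1193 = 2537/1193
6 + 1/(2537/1193) = 6 + 1193/2537 = 16415/2537
2 + 1/(16415/2537) = 2 + 2537/16415 = 35367/16415
7 + 1/(35367/16415) = 7 + 16415/35367 = 263984/35367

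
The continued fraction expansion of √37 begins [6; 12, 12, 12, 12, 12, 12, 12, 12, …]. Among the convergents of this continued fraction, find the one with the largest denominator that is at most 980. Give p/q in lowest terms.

List convergents until the denominator exceeds the bound:
a_0 = 6: 6/1  (≤ bound)
a_1 = 12: 73/12  (≤ bound)
a_2 = 12: 882/145  (≤ bound)
a_3 = 12: 10657/1752  (> 980, stop)

882/145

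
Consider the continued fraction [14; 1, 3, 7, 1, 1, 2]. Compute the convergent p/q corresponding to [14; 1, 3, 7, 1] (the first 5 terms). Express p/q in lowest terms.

487/33

Start with 1.
7 + 1/(1/1) = 7 + 1/1 = 8/1
3 + 1/(8/1) = 3 + 1/8 = 25/8
1 + 1/(25/8) = 1 + 8/25 = 33/25
14 + 1/(33/25) = 14 + 25/33 = 487/33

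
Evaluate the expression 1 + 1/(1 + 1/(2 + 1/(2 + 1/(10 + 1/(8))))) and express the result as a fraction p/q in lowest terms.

Use the convergent recurrence hₖ = aₖ·hₖ₋₁ + hₖ₋₂ (and likewise for the denominators kₖ):
a_0 = 1: 1/1
a_1 = 1: 2/1
a_2 = 2: 5/3
a_3 = 2: 12/7
a_4 = 10: 125/73
a_5 = 8: 1012/591

1012/591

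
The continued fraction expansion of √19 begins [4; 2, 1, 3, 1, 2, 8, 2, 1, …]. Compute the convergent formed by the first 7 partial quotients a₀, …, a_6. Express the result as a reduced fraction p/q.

Start with 8.
2 + 1/(8/1) = 2 + 1/8 = 17/8
1 + 1/(17/8) = 1 + 8/17 = 25/17
3 + 1/(25/17) = 3 + 17/25 = 92/25
1 + 1/(92/25) = 1 + 25/92 = 117/92
2 + 1/(117/92) = 2 + 92/117 = 326/117
4 + 1/(326/117) = 4 + 117/326 = 1421/326

1421/326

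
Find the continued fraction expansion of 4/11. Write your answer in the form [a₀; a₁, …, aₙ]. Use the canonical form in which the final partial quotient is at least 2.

Run the Euclidean algorithm, recording each quotient:
4 ÷ 11 → quotient 0, remainder 4
11 ÷ 4 → quotient 2, remainder 3
4 ÷ 3 → quotient 1, remainder 1
3 ÷ 1 → quotient 3, remainder 0

[0; 2, 1, 3]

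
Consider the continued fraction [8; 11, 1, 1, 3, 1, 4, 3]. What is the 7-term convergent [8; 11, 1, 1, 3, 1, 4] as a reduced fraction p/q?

Starting at the tail and folding back:
Start with 4.
1 + 1/(4/1) = 1 + 1/4 = 5/4
3 + 1/(5/4) = 3 + 4/5 = 19/5
1 + 1/(19/5) = 1 + 5/19 = 24/19
1 + 1/(24/19) = 1 + 19/24 = 43/24
11 + 1/(43/24) = 11 + 24/43 = 497/43
8 + 1/(497/43) = 8 + 43/497 = 4019/497

4019/497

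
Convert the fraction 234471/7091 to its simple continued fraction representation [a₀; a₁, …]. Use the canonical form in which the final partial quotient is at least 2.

[33; 15, 6, 1, 1, 2, 4, 3]

234471 = 33·7091 + 468, so a_0 = 33
7091 = 15·468 + 71, so a_1 = 15
468 = 6·71 + 42, so a_2 = 6
71 = 1·42 + 29, so a_3 = 1
42 = 1·29 + 13, so a_4 = 1
29 = 2·13 + 3, so a_5 = 2
13 = 4·3 + 1, so a_6 = 4
3 = 3·1 + 0, so a_7 = 3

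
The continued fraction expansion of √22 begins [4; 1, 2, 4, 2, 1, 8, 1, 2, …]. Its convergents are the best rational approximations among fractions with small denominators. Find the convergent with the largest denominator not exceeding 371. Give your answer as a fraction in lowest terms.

List convergents until the denominator exceeds the bound:
a_0 = 4: 4/1  (≤ bound)
a_1 = 1: 5/1  (≤ bound)
a_2 = 2: 14/3  (≤ bound)
a_3 = 4: 61/13  (≤ bound)
a_4 = 2: 136/29  (≤ bound)
a_5 = 1: 197/42  (≤ bound)
a_6 = 8: 1712/365  (≤ bound)
a_7 = 1: 1909/407  (> 371, stop)

1712/365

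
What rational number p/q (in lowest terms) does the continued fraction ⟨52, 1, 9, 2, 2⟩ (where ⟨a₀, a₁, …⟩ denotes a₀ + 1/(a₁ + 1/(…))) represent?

2751/52

Work from the innermost term outward:
Start with 2.
2 + 1/(2/1) = 2 + 1/2 = 5/2
9 + 1/(5/2) = 9 + 2/5 = 47/5
1 + 1/(47/5) = 1 + 5/47 = 52/47
52 + 1/(52/47) = 52 + 47/52 = 2751/52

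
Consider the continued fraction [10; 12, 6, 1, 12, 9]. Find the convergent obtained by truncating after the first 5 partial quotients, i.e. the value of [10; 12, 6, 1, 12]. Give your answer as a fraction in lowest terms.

11020/1093

a_0 = 10: 10/1
a_1 = 12: 121/12
a_2 = 6: 736/73
a_3 = 1: 857/85
a_4 = 12: 11020/1093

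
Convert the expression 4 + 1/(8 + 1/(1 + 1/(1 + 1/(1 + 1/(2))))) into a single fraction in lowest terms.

284/69

Compute successive convergents:
a_0 = 4: 4/1
a_1 = 8: 33/8
a_2 = 1: 37/9
a_3 = 1: 70/17
a_4 = 1: 107/26
a_5 = 2: 284/69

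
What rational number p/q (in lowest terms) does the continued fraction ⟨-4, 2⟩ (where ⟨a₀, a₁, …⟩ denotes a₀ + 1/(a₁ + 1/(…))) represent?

Compute successive convergents:
a_0 = -4: -4/1
a_1 = 2: -7/2

-7/2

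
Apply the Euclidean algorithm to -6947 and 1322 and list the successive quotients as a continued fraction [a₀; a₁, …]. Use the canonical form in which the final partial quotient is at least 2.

[-6; 1, 2, 1, 11, 1, 25]

-6947 = -6·1322 + 985, so a_0 = -6
1322 = 1·985 + 337, so a_1 = 1
985 = 2·337 + 311, so a_2 = 2
337 = 1·311 + 26, so a_3 = 1
311 = 11·26 + 25, so a_4 = 11
26 = 1·25 + 1, so a_5 = 1
25 = 25·1 + 0, so a_6 = 25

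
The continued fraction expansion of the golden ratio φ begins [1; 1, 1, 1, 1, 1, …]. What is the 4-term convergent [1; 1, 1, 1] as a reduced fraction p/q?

5/3

Start with 1.
1 + 1/(1/1) = 1 + 1/1 = 2/1
1 + 1/(2/1) = 1 + 1/2 = 3/2
1 + 1/(3/2) = 1 + 2/3 = 5/3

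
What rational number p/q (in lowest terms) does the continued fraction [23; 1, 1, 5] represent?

259/11

Compute successive convergents:
a_0 = 23: 23/1
a_1 = 1: 24/1
a_2 = 1: 47/2
a_3 = 5: 259/11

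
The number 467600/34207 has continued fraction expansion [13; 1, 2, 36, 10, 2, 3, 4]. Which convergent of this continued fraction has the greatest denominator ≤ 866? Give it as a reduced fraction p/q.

1490/109

a_0 = 13: 13/1  (≤ bound)
a_1 = 1: 14/1  (≤ bound)
a_2 = 2: 41/3  (≤ bound)
a_3 = 36: 1490/109  (≤ bound)
a_4 = 10: 14941/1093  (> 866, stop)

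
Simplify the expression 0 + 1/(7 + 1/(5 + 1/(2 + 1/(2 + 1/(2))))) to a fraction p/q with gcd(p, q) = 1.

Build up convergents one term at a time:
a_0 = 0: 0/1
a_1 = 7: 1/7
a_2 = 5: 5/36
a_3 = 2: 11/79
a_4 = 2: 27/194
a_5 = 2: 65/467

65/467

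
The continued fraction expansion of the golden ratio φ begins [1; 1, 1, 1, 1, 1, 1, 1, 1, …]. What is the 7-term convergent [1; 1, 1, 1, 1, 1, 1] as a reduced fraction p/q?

Start with 1.
1 + 1/(1/1) = 1 + 1/1 = 2/1
1 + 1/(2/1) = 1 + 1/2 = 3/2
1 + 1/(3/2) = 1 + 2/3 = 5/3
1 + 1/(5/3) = 1 + 3/5 = 8/5
1 + 1/(8/5) = 1 + 5/8 = 13/8
1 + 1/(13/8) = 1 + 8/13 = 21/13

21/13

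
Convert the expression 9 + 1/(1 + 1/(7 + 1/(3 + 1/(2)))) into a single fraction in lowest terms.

573/58

Start with 2.
3 + 1/(2/1) = 3 + 1/2 = 7/2
7 + 1/(7/2) = 7 + 2/7 = 51/7
1 + 1/(51/7) = 1 + 7/51 = 58/51
9 + 1/(58/51) = 9 + 51/58 = 573/58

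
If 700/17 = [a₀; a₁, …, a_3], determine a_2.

1

700 = 41·17 + 3, so a_0 = 41
17 = 5·3 + 2, so a_1 = 5
3 = 1·2 + 1, so a_2 = 1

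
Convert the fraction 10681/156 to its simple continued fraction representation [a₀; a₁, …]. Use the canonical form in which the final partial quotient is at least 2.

Apply division with remainder until the remainder is 0:
10681 ÷ 156 → quotient 68, remainder 73
156 ÷ 73 → quotient 2, remainder 10
73 ÷ 10 → quotient 7, remainder 3
10 ÷ 3 → quotient 3, remainder 1
3 ÷ 1 → quotient 3, remainder 0

[68; 2, 7, 3, 3]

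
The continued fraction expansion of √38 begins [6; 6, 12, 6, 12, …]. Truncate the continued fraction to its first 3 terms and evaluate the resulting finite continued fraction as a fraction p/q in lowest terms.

450/73

Start with 12.
6 + 1/(12/1) = 6 + 1/12 = 73/12
6 + 1/(73/12) = 6 + 12/73 = 450/73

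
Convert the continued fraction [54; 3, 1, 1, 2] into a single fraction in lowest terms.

Use the convergent recurrence hₖ = aₖ·hₖ₋₁ + hₖ₋₂ (and likewise for the denominators kₖ):
a_0 = 54: 54/1
a_1 = 3: 163/3
a_2 = 1: 217/4
a_3 = 1: 380/7
a_4 = 2: 977/18

977/18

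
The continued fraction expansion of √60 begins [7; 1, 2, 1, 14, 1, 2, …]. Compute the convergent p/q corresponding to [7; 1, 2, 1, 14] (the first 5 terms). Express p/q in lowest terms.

457/59

Collapse the nested fraction from the inside out:
Start with 14.
1 + 1/(14/1) = 1 + 1/14 = 15/14
2 + 1/(15/14) = 2 + 14/15 = 44/15
1 + 1/(44/15) = 1 + 15/44 = 59/44
7 + 1/(59/44) = 7 + 44/59 = 457/59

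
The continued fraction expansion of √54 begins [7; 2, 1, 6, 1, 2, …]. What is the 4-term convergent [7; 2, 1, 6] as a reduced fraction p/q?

147/20

Work from the innermost term outward:
Start with 6.
1 + 1/(6/1) = 1 + 1/6 = 7/6
2 + 1/(7/6) = 2 + 6/7 = 20/7
7 + 1/(20/7) = 7 + 7/20 = 147/20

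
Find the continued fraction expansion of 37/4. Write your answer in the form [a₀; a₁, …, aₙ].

[9; 4]

Repeatedly divide and take the remainder:
37 = 9·4 + 1, so a_0 = 9
4 = 4·1 + 0, so a_1 = 4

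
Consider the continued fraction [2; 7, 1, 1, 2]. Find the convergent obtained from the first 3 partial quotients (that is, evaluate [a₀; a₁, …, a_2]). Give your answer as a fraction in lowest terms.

a_0 = 2: 2/1
a_1 = 7: 15/7
a_2 = 1: 17/8

17/8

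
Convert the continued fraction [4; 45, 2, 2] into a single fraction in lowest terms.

913/227

Start with 2.
2 + 1/(2/1) = 2 + 1/2 = 5/2
45 + 1/(5/2) = 45 + 2/5 = 227/5
4 + 1/(227/5) = 4 + 5/227 = 913/227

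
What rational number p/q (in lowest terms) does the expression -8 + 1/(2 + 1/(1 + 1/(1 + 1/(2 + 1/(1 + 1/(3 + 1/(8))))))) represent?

Collapse the nested fraction from the inside out:
Start with 8.
3 + 1/(8/1) = 3 + 1/8 = 25/8
1 + 1/(25/8) = 1 + 8/25 = 33/25
2 + 1/(33/25) = 2 + 25/33 = 91/33
1 + 1/(91/33) = 1 + 33/91 = 124/91
1 + 1/(124/91) = 1 + 91/124 = 215/124
2 + 1/(215/124) = 2 + 124/215 = 554/215
-8 + 1/(554/215) = -8 + 215/554 = -4217/554

-4217/554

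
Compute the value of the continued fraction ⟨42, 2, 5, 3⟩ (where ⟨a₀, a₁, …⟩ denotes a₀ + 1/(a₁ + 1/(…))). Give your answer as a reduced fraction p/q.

Use the convergent recurrence hₖ = aₖ·hₖ₋₁ + hₖ₋₂ (and likewise for the denominators kₖ):
a_0 = 42: 42/1
a_1 = 2: 85/2
a_2 = 5: 467/11
a_3 = 3: 1486/35

1486/35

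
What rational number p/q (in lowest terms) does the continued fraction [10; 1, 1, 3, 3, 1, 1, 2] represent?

1437/136

a_0 = 10: 10/1
a_1 = 1: 11/1
a_2 = 1: 21/2
a_3 = 3: 74/7
a_4 = 3: 243/23
a_5 = 1: 317/30
a_6 = 1: 560/53
a_7 = 2: 1437/136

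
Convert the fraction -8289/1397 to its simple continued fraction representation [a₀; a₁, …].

-8289 = -6·1397 + 93, so a_0 = -6
1397 = 15·93 + 2, so a_1 = 15
93 = 46·2 + 1, so a_2 = 46
2 = 2·1 + 0, so a_3 = 2

[-6; 15, 46, 2]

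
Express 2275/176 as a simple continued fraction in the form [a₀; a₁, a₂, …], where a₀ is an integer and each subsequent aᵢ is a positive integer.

Repeatedly divide and take the remainder:
2275 ÷ 176 → quotient 12, remainder 163
176 ÷ 163 → quotient 1, remainder 13
163 ÷ 13 → quotient 12, remainder 7
13 ÷ 7 → quotient 1, remainder 6
7 ÷ 6 → quotient 1, remainder 1
6 ÷ 1 → quotient 6, remainder 0

[12; 1, 12, 1, 1, 6]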